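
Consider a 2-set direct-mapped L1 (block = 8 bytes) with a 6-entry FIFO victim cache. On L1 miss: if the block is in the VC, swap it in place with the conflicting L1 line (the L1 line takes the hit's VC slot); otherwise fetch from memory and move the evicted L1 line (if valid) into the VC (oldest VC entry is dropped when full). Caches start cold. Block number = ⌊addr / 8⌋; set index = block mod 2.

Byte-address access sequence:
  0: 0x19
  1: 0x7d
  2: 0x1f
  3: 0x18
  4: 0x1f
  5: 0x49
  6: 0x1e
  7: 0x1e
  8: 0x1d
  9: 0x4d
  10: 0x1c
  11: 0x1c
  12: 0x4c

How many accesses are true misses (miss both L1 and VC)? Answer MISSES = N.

#0 0x19→b3/s1 MISS; vc=[]
#1 0x7d→b15/s1 MISS; vc=[3]
#2 0x1f→b3/s1 VC-HIT; vc=[15]
#3 0x18→b3/s1 L1-HIT; vc=[15]
#4 0x1f→b3/s1 L1-HIT; vc=[15]
#5 0x49→b9/s1 MISS; vc=[15,3]
#6 0x1e→b3/s1 VC-HIT; vc=[15,9]
#7 0x1e→b3/s1 L1-HIT; vc=[15,9]
#8 0x1d→b3/s1 L1-HIT; vc=[15,9]
#9 0x4d→b9/s1 VC-HIT; vc=[15,3]
#10 0x1c→b3/s1 VC-HIT; vc=[15,9]
#11 0x1c→b3/s1 L1-HIT; vc=[15,9]
#12 0x4c→b9/s1 VC-HIT; vc=[15,3]

MISSES = 3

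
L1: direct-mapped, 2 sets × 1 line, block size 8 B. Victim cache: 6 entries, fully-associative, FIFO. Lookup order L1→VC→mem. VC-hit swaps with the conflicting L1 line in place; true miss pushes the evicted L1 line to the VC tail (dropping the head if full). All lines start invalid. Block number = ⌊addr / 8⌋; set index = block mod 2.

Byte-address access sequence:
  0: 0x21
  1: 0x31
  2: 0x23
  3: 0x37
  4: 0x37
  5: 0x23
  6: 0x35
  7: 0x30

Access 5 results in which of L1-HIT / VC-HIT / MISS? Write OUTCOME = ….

OUTCOME = VC-HIT

#0 0x21→b4/s0 MISS; vc=[]
#1 0x31→b6/s0 MISS; vc=[4]
#2 0x23→b4/s0 VC-HIT; vc=[6]
#3 0x37→b6/s0 VC-HIT; vc=[4]
#4 0x37→b6/s0 L1-HIT; vc=[4]
#5 0x23→b4/s0 VC-HIT; vc=[6]
#6 0x35→b6/s0 VC-HIT; vc=[4]
#7 0x30→b6/s0 L1-HIT; vc=[4]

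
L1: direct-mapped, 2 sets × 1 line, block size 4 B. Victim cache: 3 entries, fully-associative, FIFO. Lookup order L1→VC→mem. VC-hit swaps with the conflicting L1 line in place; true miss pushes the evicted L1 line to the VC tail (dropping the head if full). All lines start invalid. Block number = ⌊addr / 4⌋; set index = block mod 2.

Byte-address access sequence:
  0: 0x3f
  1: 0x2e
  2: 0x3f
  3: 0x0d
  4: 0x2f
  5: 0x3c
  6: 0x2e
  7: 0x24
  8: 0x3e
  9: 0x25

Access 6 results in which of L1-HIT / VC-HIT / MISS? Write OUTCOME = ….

#0 0x3f→b15/s1 MISS; vc=[]
#1 0x2e→b11/s1 MISS; vc=[15]
#2 0x3f→b15/s1 VC-HIT; vc=[11]
#3 0xd→b3/s1 MISS; vc=[11,15]
#4 0x2f→b11/s1 VC-HIT; vc=[3,15]
#5 0x3c→b15/s1 VC-HIT; vc=[3,11]
#6 0x2e→b11/s1 VC-HIT; vc=[3,15]
#7 0x24→b9/s1 MISS; vc=[3,15,11]
#8 0x3e→b15/s1 VC-HIT; vc=[3,9,11]
#9 0x25→b9/s1 VC-HIT; vc=[3,15,11]

OUTCOME = VC-HIT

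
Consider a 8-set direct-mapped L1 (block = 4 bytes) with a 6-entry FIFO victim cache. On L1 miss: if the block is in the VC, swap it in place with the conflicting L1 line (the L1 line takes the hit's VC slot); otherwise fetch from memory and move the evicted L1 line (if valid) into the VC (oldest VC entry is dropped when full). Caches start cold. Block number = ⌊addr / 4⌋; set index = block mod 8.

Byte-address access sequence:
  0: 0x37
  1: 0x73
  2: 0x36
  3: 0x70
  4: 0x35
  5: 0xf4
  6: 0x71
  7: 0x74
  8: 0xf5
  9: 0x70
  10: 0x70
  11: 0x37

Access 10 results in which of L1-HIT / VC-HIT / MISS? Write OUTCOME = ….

OUTCOME = L1-HIT

0: 0x37 (blk 13, set 5) → MISS  vc=[]
1: 0x73 (blk 28, set 4) → MISS  vc=[]
2: 0x36 (blk 13, set 5) → L1-HIT  vc=[]
3: 0x70 (blk 28, set 4) → L1-HIT  vc=[]
4: 0x35 (blk 13, set 5) → L1-HIT  vc=[]
5: 0xf4 (blk 61, set 5) → MISS  vc=[13]
6: 0x71 (blk 28, set 4) → L1-HIT  vc=[13]
7: 0x74 (blk 29, set 5) → MISS  vc=[13, 61]
8: 0xf5 (blk 61, set 5) → VC-HIT  vc=[13, 29]
9: 0x70 (blk 28, set 4) → L1-HIT  vc=[13, 29]
10: 0x70 (blk 28, set 4) → L1-HIT  vc=[13, 29]
11: 0x37 (blk 13, set 5) → VC-HIT  vc=[61, 29]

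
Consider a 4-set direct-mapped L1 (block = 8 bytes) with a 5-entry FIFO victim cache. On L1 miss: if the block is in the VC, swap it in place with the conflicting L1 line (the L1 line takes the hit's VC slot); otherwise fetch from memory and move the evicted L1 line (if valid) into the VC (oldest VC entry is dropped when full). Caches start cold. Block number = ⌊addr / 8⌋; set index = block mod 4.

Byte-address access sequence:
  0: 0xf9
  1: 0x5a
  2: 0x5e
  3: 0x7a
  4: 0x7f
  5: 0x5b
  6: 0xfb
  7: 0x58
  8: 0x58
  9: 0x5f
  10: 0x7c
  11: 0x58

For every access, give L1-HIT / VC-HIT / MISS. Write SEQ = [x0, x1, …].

SEQ = [MISS, MISS, L1-HIT, MISS, L1-HIT, VC-HIT, VC-HIT, VC-HIT, L1-HIT, L1-HIT, VC-HIT, VC-HIT]

#0 0xf9→b31/s3 MISS; vc=[]
#1 0x5a→b11/s3 MISS; vc=[31]
#2 0x5e→b11/s3 L1-HIT; vc=[31]
#3 0x7a→b15/s3 MISS; vc=[31,11]
#4 0x7f→b15/s3 L1-HIT; vc=[31,11]
#5 0x5b→b11/s3 VC-HIT; vc=[31,15]
#6 0xfb→b31/s3 VC-HIT; vc=[11,15]
#7 0x58→b11/s3 VC-HIT; vc=[31,15]
#8 0x58→b11/s3 L1-HIT; vc=[31,15]
#9 0x5f→b11/s3 L1-HIT; vc=[31,15]
#10 0x7c→b15/s3 VC-HIT; vc=[31,11]
#11 0x58→b11/s3 VC-HIT; vc=[31,15]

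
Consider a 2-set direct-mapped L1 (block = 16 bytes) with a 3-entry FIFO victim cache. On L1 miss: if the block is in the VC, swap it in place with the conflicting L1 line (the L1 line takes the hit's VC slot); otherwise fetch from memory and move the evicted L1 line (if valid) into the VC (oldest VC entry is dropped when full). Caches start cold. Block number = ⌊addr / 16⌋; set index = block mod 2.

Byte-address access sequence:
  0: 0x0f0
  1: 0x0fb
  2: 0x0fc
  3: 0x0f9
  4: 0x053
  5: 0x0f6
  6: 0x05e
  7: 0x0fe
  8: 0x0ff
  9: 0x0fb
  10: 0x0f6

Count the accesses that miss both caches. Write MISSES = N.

#0 0xf0→b15/s1 MISS; vc=[]
#1 0xfb→b15/s1 L1-HIT; vc=[]
#2 0xfc→b15/s1 L1-HIT; vc=[]
#3 0xf9→b15/s1 L1-HIT; vc=[]
#4 0x53→b5/s1 MISS; vc=[15]
#5 0xf6→b15/s1 VC-HIT; vc=[5]
#6 0x5e→b5/s1 VC-HIT; vc=[15]
#7 0xfe→b15/s1 VC-HIT; vc=[5]
#8 0xff→b15/s1 L1-HIT; vc=[5]
#9 0xfb→b15/s1 L1-HIT; vc=[5]
#10 0xf6→b15/s1 L1-HIT; vc=[5]

MISSES = 2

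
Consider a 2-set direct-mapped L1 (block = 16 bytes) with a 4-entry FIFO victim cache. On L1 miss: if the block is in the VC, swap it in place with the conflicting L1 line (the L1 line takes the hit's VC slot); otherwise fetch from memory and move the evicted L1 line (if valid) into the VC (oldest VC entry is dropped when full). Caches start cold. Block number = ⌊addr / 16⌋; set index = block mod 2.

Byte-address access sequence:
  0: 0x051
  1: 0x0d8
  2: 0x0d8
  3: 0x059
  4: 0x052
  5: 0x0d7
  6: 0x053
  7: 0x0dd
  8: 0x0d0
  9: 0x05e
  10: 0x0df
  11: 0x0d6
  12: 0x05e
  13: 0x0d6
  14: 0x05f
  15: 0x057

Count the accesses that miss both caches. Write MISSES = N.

MISSES = 2

#0 0x51→b5/s1 MISS; vc=[]
#1 0xd8→b13/s1 MISS; vc=[5]
#2 0xd8→b13/s1 L1-HIT; vc=[5]
#3 0x59→b5/s1 VC-HIT; vc=[13]
#4 0x52→b5/s1 L1-HIT; vc=[13]
#5 0xd7→b13/s1 VC-HIT; vc=[5]
#6 0x53→b5/s1 VC-HIT; vc=[13]
#7 0xdd→b13/s1 VC-HIT; vc=[5]
#8 0xd0→b13/s1 L1-HIT; vc=[5]
#9 0x5e→b5/s1 VC-HIT; vc=[13]
#10 0xdf→b13/s1 VC-HIT; vc=[5]
#11 0xd6→b13/s1 L1-HIT; vc=[5]
#12 0x5e→b5/s1 VC-HIT; vc=[13]
#13 0xd6→b13/s1 VC-HIT; vc=[5]
#14 0x5f→b5/s1 VC-HIT; vc=[13]
#15 0x57→b5/s1 L1-HIT; vc=[13]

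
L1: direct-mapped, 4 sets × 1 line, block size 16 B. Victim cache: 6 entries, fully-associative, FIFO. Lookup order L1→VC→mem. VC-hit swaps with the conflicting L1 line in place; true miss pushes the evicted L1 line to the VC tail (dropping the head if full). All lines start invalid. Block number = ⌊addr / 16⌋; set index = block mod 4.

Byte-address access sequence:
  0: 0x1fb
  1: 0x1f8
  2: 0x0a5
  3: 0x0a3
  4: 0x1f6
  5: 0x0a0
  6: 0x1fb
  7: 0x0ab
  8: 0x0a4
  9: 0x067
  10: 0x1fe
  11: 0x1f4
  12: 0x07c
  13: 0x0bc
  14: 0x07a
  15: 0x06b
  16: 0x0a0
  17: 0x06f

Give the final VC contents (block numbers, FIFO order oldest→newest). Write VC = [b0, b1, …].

0: 0x1fb (blk 31, set 3) → MISS  vc=[]
1: 0x1f8 (blk 31, set 3) → L1-HIT  vc=[]
2: 0xa5 (blk 10, set 2) → MISS  vc=[]
3: 0xa3 (blk 10, set 2) → L1-HIT  vc=[]
4: 0x1f6 (blk 31, set 3) → L1-HIT  vc=[]
5: 0xa0 (blk 10, set 2) → L1-HIT  vc=[]
6: 0x1fb (blk 31, set 3) → L1-HIT  vc=[]
7: 0xab (blk 10, set 2) → L1-HIT  vc=[]
8: 0xa4 (blk 10, set 2) → L1-HIT  vc=[]
9: 0x67 (blk 6, set 2) → MISS  vc=[10]
10: 0x1fe (blk 31, set 3) → L1-HIT  vc=[10]
11: 0x1f4 (blk 31, set 3) → L1-HIT  vc=[10]
12: 0x7c (blk 7, set 3) → MISS  vc=[10, 31]
13: 0xbc (blk 11, set 3) → MISS  vc=[10, 31, 7]
14: 0x7a (blk 7, set 3) → VC-HIT  vc=[10, 31, 11]
15: 0x6b (blk 6, set 2) → L1-HIT  vc=[10, 31, 11]
16: 0xa0 (blk 10, set 2) → VC-HIT  vc=[6, 31, 11]
17: 0x6f (blk 6, set 2) → VC-HIT  vc=[10, 31, 11]

VC = [10, 31, 11]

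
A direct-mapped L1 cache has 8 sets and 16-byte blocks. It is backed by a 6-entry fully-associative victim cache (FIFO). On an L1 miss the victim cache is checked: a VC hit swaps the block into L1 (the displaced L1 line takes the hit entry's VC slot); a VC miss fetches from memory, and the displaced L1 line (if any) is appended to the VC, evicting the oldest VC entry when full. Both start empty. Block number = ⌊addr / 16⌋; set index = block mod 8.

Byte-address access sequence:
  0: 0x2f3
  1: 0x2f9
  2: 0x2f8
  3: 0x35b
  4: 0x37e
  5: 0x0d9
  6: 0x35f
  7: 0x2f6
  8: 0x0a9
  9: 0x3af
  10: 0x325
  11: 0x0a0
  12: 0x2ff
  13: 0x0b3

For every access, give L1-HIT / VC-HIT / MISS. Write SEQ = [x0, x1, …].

SEQ = [MISS, L1-HIT, L1-HIT, MISS, MISS, MISS, VC-HIT, VC-HIT, MISS, MISS, MISS, VC-HIT, L1-HIT, MISS]

0: 0x2f3 (blk 47, set 7) → MISS  vc=[]
1: 0x2f9 (blk 47, set 7) → L1-HIT  vc=[]
2: 0x2f8 (blk 47, set 7) → L1-HIT  vc=[]
3: 0x35b (blk 53, set 5) → MISS  vc=[]
4: 0x37e (blk 55, set 7) → MISS  vc=[47]
5: 0xd9 (blk 13, set 5) → MISS  vc=[47, 53]
6: 0x35f (blk 53, set 5) → VC-HIT  vc=[47, 13]
7: 0x2f6 (blk 47, set 7) → VC-HIT  vc=[55, 13]
8: 0xa9 (blk 10, set 2) → MISS  vc=[55, 13]
9: 0x3af (blk 58, set 2) → MISS  vc=[55, 13, 10]
10: 0x325 (blk 50, set 2) → MISS  vc=[55, 13, 10, 58]
11: 0xa0 (blk 10, set 2) → VC-HIT  vc=[55, 13, 50, 58]
12: 0x2ff (blk 47, set 7) → L1-HIT  vc=[55, 13, 50, 58]
13: 0xb3 (blk 11, set 3) → MISS  vc=[55, 13, 50, 58]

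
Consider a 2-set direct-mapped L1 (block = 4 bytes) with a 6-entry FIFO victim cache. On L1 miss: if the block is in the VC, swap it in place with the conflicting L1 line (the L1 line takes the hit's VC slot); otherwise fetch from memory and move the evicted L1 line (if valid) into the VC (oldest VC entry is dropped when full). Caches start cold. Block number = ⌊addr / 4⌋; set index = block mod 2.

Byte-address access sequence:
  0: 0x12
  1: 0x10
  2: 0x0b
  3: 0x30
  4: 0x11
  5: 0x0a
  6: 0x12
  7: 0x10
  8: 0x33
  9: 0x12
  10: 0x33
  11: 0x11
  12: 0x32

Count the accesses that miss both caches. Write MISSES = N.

MISSES = 3

#0 0x12→b4/s0 MISS; vc=[]
#1 0x10→b4/s0 L1-HIT; vc=[]
#2 0xb→b2/s0 MISS; vc=[4]
#3 0x30→b12/s0 MISS; vc=[4,2]
#4 0x11→b4/s0 VC-HIT; vc=[12,2]
#5 0xa→b2/s0 VC-HIT; vc=[12,4]
#6 0x12→b4/s0 VC-HIT; vc=[12,2]
#7 0x10→b4/s0 L1-HIT; vc=[12,2]
#8 0x33→b12/s0 VC-HIT; vc=[4,2]
#9 0x12→b4/s0 VC-HIT; vc=[12,2]
#10 0x33→b12/s0 VC-HIT; vc=[4,2]
#11 0x11→b4/s0 VC-HIT; vc=[12,2]
#12 0x32→b12/s0 VC-HIT; vc=[4,2]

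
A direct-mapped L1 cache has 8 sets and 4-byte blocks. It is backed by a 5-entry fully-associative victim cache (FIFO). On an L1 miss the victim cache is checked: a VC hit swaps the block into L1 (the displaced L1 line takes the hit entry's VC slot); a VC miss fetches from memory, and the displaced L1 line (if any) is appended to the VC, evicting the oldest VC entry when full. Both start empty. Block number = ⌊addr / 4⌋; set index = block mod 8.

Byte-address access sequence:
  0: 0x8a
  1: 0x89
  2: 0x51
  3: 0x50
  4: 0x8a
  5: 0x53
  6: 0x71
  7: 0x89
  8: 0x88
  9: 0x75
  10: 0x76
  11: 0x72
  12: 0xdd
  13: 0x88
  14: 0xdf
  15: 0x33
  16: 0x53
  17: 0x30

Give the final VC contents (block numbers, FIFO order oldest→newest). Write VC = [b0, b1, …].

0: 0x8a (blk 34, set 2) → MISS  vc=[]
1: 0x89 (blk 34, set 2) → L1-HIT  vc=[]
2: 0x51 (blk 20, set 4) → MISS  vc=[]
3: 0x50 (blk 20, set 4) → L1-HIT  vc=[]
4: 0x8a (blk 34, set 2) → L1-HIT  vc=[]
5: 0x53 (blk 20, set 4) → L1-HIT  vc=[]
6: 0x71 (blk 28, set 4) → MISS  vc=[20]
7: 0x89 (blk 34, set 2) → L1-HIT  vc=[20]
8: 0x88 (blk 34, set 2) → L1-HIT  vc=[20]
9: 0x75 (blk 29, set 5) → MISS  vc=[20]
10: 0x76 (blk 29, set 5) → L1-HIT  vc=[20]
11: 0x72 (blk 28, set 4) → L1-HIT  vc=[20]
12: 0xdd (blk 55, set 7) → MISS  vc=[20]
13: 0x88 (blk 34, set 2) → L1-HIT  vc=[20]
14: 0xdf (blk 55, set 7) → L1-HIT  vc=[20]
15: 0x33 (blk 12, set 4) → MISS  vc=[20, 28]
16: 0x53 (blk 20, set 4) → VC-HIT  vc=[12, 28]
17: 0x30 (blk 12, set 4) → VC-HIT  vc=[20, 28]

VC = [20, 28]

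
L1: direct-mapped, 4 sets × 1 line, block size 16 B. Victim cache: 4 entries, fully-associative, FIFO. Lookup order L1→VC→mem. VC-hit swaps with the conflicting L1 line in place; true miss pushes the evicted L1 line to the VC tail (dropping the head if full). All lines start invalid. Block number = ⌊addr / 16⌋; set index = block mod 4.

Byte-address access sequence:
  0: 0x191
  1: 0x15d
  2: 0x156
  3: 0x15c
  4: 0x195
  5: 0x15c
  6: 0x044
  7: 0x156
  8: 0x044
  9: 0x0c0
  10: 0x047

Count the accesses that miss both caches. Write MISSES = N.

MISSES = 4

0: 0x191 (blk 25, set 1) → MISS  vc=[]
1: 0x15d (blk 21, set 1) → MISS  vc=[25]
2: 0x156 (blk 21, set 1) → L1-HIT  vc=[25]
3: 0x15c (blk 21, set 1) → L1-HIT  vc=[25]
4: 0x195 (blk 25, set 1) → VC-HIT  vc=[21]
5: 0x15c (blk 21, set 1) → VC-HIT  vc=[25]
6: 0x44 (blk 4, set 0) → MISS  vc=[25]
7: 0x156 (blk 21, set 1) → L1-HIT  vc=[25]
8: 0x44 (blk 4, set 0) → L1-HIT  vc=[25]
9: 0xc0 (blk 12, set 0) → MISS  vc=[25, 4]
10: 0x47 (blk 4, set 0) → VC-HIT  vc=[25, 12]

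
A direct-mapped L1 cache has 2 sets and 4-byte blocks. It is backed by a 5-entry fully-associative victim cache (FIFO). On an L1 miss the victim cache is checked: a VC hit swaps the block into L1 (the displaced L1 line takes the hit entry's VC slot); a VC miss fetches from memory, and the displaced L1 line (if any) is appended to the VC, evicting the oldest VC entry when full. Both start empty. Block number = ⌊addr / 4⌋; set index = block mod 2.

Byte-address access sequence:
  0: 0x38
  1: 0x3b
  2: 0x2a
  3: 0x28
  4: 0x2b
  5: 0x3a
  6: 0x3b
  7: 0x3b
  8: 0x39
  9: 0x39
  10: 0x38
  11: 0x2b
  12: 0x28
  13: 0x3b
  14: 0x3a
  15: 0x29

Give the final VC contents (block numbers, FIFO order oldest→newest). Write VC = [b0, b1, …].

VC = [14]

0: 0x38 (blk 14, set 0) → MISS  vc=[]
1: 0x3b (blk 14, set 0) → L1-HIT  vc=[]
2: 0x2a (blk 10, set 0) → MISS  vc=[14]
3: 0x28 (blk 10, set 0) → L1-HIT  vc=[14]
4: 0x2b (blk 10, set 0) → L1-HIT  vc=[14]
5: 0x3a (blk 14, set 0) → VC-HIT  vc=[10]
6: 0x3b (blk 14, set 0) → L1-HIT  vc=[10]
7: 0x3b (blk 14, set 0) → L1-HIT  vc=[10]
8: 0x39 (blk 14, set 0) → L1-HIT  vc=[10]
9: 0x39 (blk 14, set 0) → L1-HIT  vc=[10]
10: 0x38 (blk 14, set 0) → L1-HIT  vc=[10]
11: 0x2b (blk 10, set 0) → VC-HIT  vc=[14]
12: 0x28 (blk 10, set 0) → L1-HIT  vc=[14]
13: 0x3b (blk 14, set 0) → VC-HIT  vc=[10]
14: 0x3a (blk 14, set 0) → L1-HIT  vc=[10]
15: 0x29 (blk 10, set 0) → VC-HIT  vc=[14]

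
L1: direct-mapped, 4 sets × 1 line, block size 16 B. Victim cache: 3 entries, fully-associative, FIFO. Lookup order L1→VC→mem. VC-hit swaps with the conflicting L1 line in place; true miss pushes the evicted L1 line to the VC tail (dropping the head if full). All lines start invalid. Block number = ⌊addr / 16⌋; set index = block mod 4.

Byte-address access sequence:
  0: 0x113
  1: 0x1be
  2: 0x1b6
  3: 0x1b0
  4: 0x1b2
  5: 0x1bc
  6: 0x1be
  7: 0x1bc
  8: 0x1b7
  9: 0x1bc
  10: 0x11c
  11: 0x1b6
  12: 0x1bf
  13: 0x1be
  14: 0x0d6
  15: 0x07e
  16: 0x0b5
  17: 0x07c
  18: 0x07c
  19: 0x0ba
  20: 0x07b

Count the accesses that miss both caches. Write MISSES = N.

0: 0x113 (blk 17, set 1) → MISS  vc=[]
1: 0x1be (blk 27, set 3) → MISS  vc=[]
2: 0x1b6 (blk 27, set 3) → L1-HIT  vc=[]
3: 0x1b0 (blk 27, set 3) → L1-HIT  vc=[]
4: 0x1b2 (blk 27, set 3) → L1-HIT  vc=[]
5: 0x1bc (blk 27, set 3) → L1-HIT  vc=[]
6: 0x1be (blk 27, set 3) → L1-HIT  vc=[]
7: 0x1bc (blk 27, set 3) → L1-HIT  vc=[]
8: 0x1b7 (blk 27, set 3) → L1-HIT  vc=[]
9: 0x1bc (blk 27, set 3) → L1-HIT  vc=[]
10: 0x11c (blk 17, set 1) → L1-HIT  vc=[]
11: 0x1b6 (blk 27, set 3) → L1-HIT  vc=[]
12: 0x1bf (blk 27, set 3) → L1-HIT  vc=[]
13: 0x1be (blk 27, set 3) → L1-HIT  vc=[]
14: 0xd6 (blk 13, set 1) → MISS  vc=[17]
15: 0x7e (blk 7, set 3) → MISS  vc=[17, 27]
16: 0xb5 (blk 11, set 3) → MISS  vc=[17, 27, 7]
17: 0x7c (blk 7, set 3) → VC-HIT  vc=[17, 27, 11]
18: 0x7c (blk 7, set 3) → L1-HIT  vc=[17, 27, 11]
19: 0xba (blk 11, set 3) → VC-HIT  vc=[17, 27, 7]
20: 0x7b (blk 7, set 3) → VC-HIT  vc=[17, 27, 11]

MISSES = 5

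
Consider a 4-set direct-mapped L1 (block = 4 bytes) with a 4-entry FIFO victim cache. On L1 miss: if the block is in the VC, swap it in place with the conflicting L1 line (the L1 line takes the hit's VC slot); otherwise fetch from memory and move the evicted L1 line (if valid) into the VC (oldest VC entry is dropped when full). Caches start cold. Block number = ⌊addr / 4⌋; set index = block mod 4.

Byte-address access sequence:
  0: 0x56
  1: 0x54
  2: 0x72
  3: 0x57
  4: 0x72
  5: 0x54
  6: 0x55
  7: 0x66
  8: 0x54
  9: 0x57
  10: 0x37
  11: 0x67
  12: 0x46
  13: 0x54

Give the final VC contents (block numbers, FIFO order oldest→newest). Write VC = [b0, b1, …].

  [0] addr=0x56 blk=21 s=1: MISS | VC []
  [1] addr=0x54 blk=21 s=1: L1-HIT | VC []
  [2] addr=0x72 blk=28 s=0: MISS | VC []
  [3] addr=0x57 blk=21 s=1: L1-HIT | VC []
  [4] addr=0x72 blk=28 s=0: L1-HIT | VC []
  [5] addr=0x54 blk=21 s=1: L1-HIT | VC []
  [6] addr=0x55 blk=21 s=1: L1-HIT | VC []
  [7] addr=0x66 blk=25 s=1: MISS | VC [21]
  [8] addr=0x54 blk=21 s=1: VC-HIT | VC [25]
  [9] addr=0x57 blk=21 s=1: L1-HIT | VC [25]
  [10] addr=0x37 blk=13 s=1: MISS | VC [25, 21]
  [11] addr=0x67 blk=25 s=1: VC-HIT | VC [13, 21]
  [12] addr=0x46 blk=17 s=1: MISS | VC [13, 21, 25]
  [13] addr=0x54 blk=21 s=1: VC-HIT | VC [13, 17, 25]

VC = [13, 17, 25]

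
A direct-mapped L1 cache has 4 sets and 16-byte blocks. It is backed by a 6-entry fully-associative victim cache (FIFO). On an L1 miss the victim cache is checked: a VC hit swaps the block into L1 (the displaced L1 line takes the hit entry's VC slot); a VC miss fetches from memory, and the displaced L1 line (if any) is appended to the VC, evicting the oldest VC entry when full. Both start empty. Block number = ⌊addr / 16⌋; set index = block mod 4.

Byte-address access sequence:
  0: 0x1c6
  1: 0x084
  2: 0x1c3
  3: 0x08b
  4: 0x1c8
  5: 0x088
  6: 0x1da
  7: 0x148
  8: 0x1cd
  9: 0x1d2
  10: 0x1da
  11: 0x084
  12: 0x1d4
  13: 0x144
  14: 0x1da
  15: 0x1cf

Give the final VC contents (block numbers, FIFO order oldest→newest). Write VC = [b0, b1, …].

  [0] addr=0x1c6 blk=28 s=0: MISS | VC []
  [1] addr=0x84 blk=8 s=0: MISS | VC [28]
  [2] addr=0x1c3 blk=28 s=0: VC-HIT | VC [8]
  [3] addr=0x8b blk=8 s=0: VC-HIT | VC [28]
  [4] addr=0x1c8 blk=28 s=0: VC-HIT | VC [8]
  [5] addr=0x88 blk=8 s=0: VC-HIT | VC [28]
  [6] addr=0x1da blk=29 s=1: MISS | VC [28]
  [7] addr=0x148 blk=20 s=0: MISS | VC [28, 8]
  [8] addr=0x1cd blk=28 s=0: VC-HIT | VC [20, 8]
  [9] addr=0x1d2 blk=29 s=1: L1-HIT | VC [20, 8]
  [10] addr=0x1da blk=29 s=1: L1-HIT | VC [20, 8]
  [11] addr=0x84 blk=8 s=0: VC-HIT | VC [20, 28]
  [12] addr=0x1d4 blk=29 s=1: L1-HIT | VC [20, 28]
  [13] addr=0x144 blk=20 s=0: VC-HIT | VC [8, 28]
  [14] addr=0x1da blk=29 s=1: L1-HIT | VC [8, 28]
  [15] addr=0x1cf blk=28 s=0: VC-HIT | VC [8, 20]

VC = [8, 20]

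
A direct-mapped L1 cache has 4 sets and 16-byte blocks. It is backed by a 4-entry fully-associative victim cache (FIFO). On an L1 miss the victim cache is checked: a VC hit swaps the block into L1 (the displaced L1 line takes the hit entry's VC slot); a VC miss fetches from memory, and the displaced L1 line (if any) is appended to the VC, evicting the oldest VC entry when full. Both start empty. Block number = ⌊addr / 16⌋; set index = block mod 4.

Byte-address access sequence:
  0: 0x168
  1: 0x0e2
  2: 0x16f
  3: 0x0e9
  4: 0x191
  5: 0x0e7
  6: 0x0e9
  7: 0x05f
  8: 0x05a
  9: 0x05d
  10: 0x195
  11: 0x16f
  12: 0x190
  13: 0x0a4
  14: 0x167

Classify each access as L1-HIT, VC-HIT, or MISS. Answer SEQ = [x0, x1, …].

SEQ = [MISS, MISS, VC-HIT, VC-HIT, MISS, L1-HIT, L1-HIT, MISS, L1-HIT, L1-HIT, VC-HIT, VC-HIT, L1-HIT, MISS, VC-HIT]

#0 0x168→b22/s2 MISS; vc=[]
#1 0xe2→b14/s2 MISS; vc=[22]
#2 0x16f→b22/s2 VC-HIT; vc=[14]
#3 0xe9→b14/s2 VC-HIT; vc=[22]
#4 0x191→b25/s1 MISS; vc=[22]
#5 0xe7→b14/s2 L1-HIT; vc=[22]
#6 0xe9→b14/s2 L1-HIT; vc=[22]
#7 0x5f→b5/s1 MISS; vc=[22,25]
#8 0x5a→b5/s1 L1-HIT; vc=[22,25]
#9 0x5d→b5/s1 L1-HIT; vc=[22,25]
#10 0x195→b25/s1 VC-HIT; vc=[22,5]
#11 0x16f→b22/s2 VC-HIT; vc=[14,5]
#12 0x190→b25/s1 L1-HIT; vc=[14,5]
#13 0xa4→b10/s2 MISS; vc=[14,5,22]
#14 0x167→b22/s2 VC-HIT; vc=[14,5,10]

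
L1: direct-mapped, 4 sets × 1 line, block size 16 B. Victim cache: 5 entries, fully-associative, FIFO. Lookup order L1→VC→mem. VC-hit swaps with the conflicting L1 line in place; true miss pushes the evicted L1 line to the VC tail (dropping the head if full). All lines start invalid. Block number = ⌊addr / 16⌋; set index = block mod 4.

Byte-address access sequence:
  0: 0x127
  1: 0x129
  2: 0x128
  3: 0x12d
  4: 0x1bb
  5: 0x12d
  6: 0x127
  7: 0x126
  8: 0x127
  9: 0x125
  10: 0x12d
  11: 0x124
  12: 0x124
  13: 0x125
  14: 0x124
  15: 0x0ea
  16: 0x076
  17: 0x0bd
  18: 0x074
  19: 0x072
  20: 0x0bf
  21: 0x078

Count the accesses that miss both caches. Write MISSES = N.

  [0] addr=0x127 blk=18 s=2: MISS | VC []
  [1] addr=0x129 blk=18 s=2: L1-HIT | VC []
  [2] addr=0x128 blk=18 s=2: L1-HIT | VC []
  [3] addr=0x12d blk=18 s=2: L1-HIT | VC []
  [4] addr=0x1bb blk=27 s=3: MISS | VC []
  [5] addr=0x12d blk=18 s=2: L1-HIT | VC []
  [6] addr=0x127 blk=18 s=2: L1-HIT | VC []
  [7] addr=0x126 blk=18 s=2: L1-HIT | VC []
  [8] addr=0x127 blk=18 s=2: L1-HIT | VC []
  [9] addr=0x125 blk=18 s=2: L1-HIT | VC []
  [10] addr=0x12d blk=18 s=2: L1-HIT | VC []
  [11] addr=0x124 blk=18 s=2: L1-HIT | VC []
  [12] addr=0x124 blk=18 s=2: L1-HIT | VC []
  [13] addr=0x125 blk=18 s=2: L1-HIT | VC []
  [14] addr=0x124 blk=18 s=2: L1-HIT | VC []
  [15] addr=0xea blk=14 s=2: MISS | VC [18]
  [16] addr=0x76 blk=7 s=3: MISS | VC [18, 27]
  [17] addr=0xbd blk=11 s=3: MISS | VC [18, 27, 7]
  [18] addr=0x74 blk=7 s=3: VC-HIT | VC [18, 27, 11]
  [19] addr=0x72 blk=7 s=3: L1-HIT | VC [18, 27, 11]
  [20] addr=0xbf blk=11 s=3: VC-HIT | VC [18, 27, 7]
  [21] addr=0x78 blk=7 s=3: VC-HIT | VC [18, 27, 11]

MISSES = 5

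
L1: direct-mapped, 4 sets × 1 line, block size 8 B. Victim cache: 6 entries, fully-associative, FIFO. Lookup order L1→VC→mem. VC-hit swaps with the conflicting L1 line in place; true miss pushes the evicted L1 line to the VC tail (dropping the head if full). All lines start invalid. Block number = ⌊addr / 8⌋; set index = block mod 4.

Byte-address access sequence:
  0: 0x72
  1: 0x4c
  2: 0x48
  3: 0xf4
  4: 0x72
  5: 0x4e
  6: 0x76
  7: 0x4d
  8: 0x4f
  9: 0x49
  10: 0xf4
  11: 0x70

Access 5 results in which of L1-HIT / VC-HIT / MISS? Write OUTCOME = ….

OUTCOME = L1-HIT

#0 0x72→b14/s2 MISS; vc=[]
#1 0x4c→b9/s1 MISS; vc=[]
#2 0x48→b9/s1 L1-HIT; vc=[]
#3 0xf4→b30/s2 MISS; vc=[14]
#4 0x72→b14/s2 VC-HIT; vc=[30]
#5 0x4e→b9/s1 L1-HIT; vc=[30]
#6 0x76→b14/s2 L1-HIT; vc=[30]
#7 0x4d→b9/s1 L1-HIT; vc=[30]
#8 0x4f→b9/s1 L1-HIT; vc=[30]
#9 0x49→b9/s1 L1-HIT; vc=[30]
#10 0xf4→b30/s2 VC-HIT; vc=[14]
#11 0x70→b14/s2 VC-HIT; vc=[30]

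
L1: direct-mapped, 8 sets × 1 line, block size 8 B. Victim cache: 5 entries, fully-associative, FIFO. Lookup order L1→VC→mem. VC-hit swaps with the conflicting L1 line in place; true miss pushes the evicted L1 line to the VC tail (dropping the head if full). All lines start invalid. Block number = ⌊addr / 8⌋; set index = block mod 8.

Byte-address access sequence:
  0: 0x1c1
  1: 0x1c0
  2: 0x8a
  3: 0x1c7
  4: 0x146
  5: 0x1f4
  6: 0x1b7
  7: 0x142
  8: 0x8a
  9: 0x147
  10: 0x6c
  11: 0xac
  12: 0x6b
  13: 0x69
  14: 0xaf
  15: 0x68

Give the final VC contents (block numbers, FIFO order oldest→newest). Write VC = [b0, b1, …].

  [0] addr=0x1c1 blk=56 s=0: MISS | VC []
  [1] addr=0x1c0 blk=56 s=0: L1-HIT | VC []
  [2] addr=0x8a blk=17 s=1: MISS | VC []
  [3] addr=0x1c7 blk=56 s=0: L1-HIT | VC []
  [4] addr=0x146 blk=40 s=0: MISS | VC [56]
  [5] addr=0x1f4 blk=62 s=6: MISS | VC [56]
  [6] addr=0x1b7 blk=54 s=6: MISS | VC [56, 62]
  [7] addr=0x142 blk=40 s=0: L1-HIT | VC [56, 62]
  [8] addr=0x8a blk=17 s=1: L1-HIT | VC [56, 62]
  [9] addr=0x147 blk=40 s=0: L1-HIT | VC [56, 62]
  [10] addr=0x6c blk=13 s=5: MISS | VC [56, 62]
  [11] addr=0xac blk=21 s=5: MISS | VC [56, 62, 13]
  [12] addr=0x6b blk=13 s=5: VC-HIT | VC [56, 62, 21]
  [13] addr=0x69 blk=13 s=5: L1-HIT | VC [56, 62, 21]
  [14] addr=0xaf blk=21 s=5: VC-HIT | VC [56, 62, 13]
  [15] addr=0x68 blk=13 s=5: VC-HIT | VC [56, 62, 21]

VC = [56, 62, 21]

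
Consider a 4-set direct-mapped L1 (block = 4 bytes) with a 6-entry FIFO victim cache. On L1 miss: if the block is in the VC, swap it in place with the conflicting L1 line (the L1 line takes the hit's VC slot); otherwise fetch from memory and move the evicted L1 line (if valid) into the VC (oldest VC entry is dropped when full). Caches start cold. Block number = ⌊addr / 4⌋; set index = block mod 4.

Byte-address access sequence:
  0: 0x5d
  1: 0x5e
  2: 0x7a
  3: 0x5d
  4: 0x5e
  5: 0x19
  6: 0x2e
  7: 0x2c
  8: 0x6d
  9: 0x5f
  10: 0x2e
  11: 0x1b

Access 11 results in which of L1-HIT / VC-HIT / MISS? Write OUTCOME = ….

#0 0x5d→b23/s3 MISS; vc=[]
#1 0x5e→b23/s3 L1-HIT; vc=[]
#2 0x7a→b30/s2 MISS; vc=[]
#3 0x5d→b23/s3 L1-HIT; vc=[]
#4 0x5e→b23/s3 L1-HIT; vc=[]
#5 0x19→b6/s2 MISS; vc=[30]
#6 0x2e→b11/s3 MISS; vc=[30,23]
#7 0x2c→b11/s3 L1-HIT; vc=[30,23]
#8 0x6d→b27/s3 MISS; vc=[30,23,11]
#9 0x5f→b23/s3 VC-HIT; vc=[30,27,11]
#10 0x2e→b11/s3 VC-HIT; vc=[30,27,23]
#11 0x1b→b6/s2 L1-HIT; vc=[30,27,23]

OUTCOME = L1-HIT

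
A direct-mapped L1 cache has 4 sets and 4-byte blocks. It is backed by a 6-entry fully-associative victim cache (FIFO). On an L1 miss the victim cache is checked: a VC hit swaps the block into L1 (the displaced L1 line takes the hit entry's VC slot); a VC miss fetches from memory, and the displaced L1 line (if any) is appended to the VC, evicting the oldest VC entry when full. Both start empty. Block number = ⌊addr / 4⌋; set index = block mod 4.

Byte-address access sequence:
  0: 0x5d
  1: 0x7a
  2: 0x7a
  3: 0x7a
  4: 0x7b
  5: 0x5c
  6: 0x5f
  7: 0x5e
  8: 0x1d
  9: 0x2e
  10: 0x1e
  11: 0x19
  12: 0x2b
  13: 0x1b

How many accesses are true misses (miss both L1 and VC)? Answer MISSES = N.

  [0] addr=0x5d blk=23 s=3: MISS | VC []
  [1] addr=0x7a blk=30 s=2: MISS | VC []
  [2] addr=0x7a blk=30 s=2: L1-HIT | VC []
  [3] addr=0x7a blk=30 s=2: L1-HIT | VC []
  [4] addr=0x7b blk=30 s=2: L1-HIT | VC []
  [5] addr=0x5c blk=23 s=3: L1-HIT | VC []
  [6] addr=0x5f blk=23 s=3: L1-HIT | VC []
  [7] addr=0x5e blk=23 s=3: L1-HIT | VC []
  [8] addr=0x1d blk=7 s=3: MISS | VC [23]
  [9] addr=0x2e blk=11 s=3: MISS | VC [23, 7]
  [10] addr=0x1e blk=7 s=3: VC-HIT | VC [23, 11]
  [11] addr=0x19 blk=6 s=2: MISS | VC [23, 11, 30]
  [12] addr=0x2b blk=10 s=2: MISS | VC [23, 11, 30, 6]
  [13] addr=0x1b blk=6 s=2: VC-HIT | VC [23, 11, 30, 10]

MISSES = 6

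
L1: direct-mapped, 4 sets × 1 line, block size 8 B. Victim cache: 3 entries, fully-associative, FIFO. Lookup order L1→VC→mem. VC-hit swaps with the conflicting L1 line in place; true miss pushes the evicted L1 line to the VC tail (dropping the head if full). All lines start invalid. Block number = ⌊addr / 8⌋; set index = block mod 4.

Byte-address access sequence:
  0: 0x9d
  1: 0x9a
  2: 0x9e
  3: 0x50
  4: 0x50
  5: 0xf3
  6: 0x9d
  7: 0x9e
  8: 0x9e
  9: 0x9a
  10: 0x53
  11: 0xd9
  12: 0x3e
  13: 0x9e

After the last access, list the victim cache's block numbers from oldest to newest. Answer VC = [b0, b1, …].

#0 0x9d→b19/s3 MISS; vc=[]
#1 0x9a→b19/s3 L1-HIT; vc=[]
#2 0x9e→b19/s3 L1-HIT; vc=[]
#3 0x50→b10/s2 MISS; vc=[]
#4 0x50→b10/s2 L1-HIT; vc=[]
#5 0xf3→b30/s2 MISS; vc=[10]
#6 0x9d→b19/s3 L1-HIT; vc=[10]
#7 0x9e→b19/s3 L1-HIT; vc=[10]
#8 0x9e→b19/s3 L1-HIT; vc=[10]
#9 0x9a→b19/s3 L1-HIT; vc=[10]
#10 0x53→b10/s2 VC-HIT; vc=[30]
#11 0xd9→b27/s3 MISS; vc=[30,19]
#12 0x3e→b7/s3 MISS; vc=[30,19,27]
#13 0x9e→b19/s3 VC-HIT; vc=[30,7,27]

VC = [30, 7, 27]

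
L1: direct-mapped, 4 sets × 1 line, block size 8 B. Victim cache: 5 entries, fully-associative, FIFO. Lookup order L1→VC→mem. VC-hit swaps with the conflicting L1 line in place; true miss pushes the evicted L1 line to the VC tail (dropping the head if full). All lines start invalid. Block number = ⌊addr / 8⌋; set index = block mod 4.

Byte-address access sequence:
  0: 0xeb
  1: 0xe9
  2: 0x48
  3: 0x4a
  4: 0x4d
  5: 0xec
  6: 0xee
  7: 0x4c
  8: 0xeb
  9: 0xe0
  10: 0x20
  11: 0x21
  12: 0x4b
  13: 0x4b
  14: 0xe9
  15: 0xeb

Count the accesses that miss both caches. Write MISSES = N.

#0 0xeb→b29/s1 MISS; vc=[]
#1 0xe9→b29/s1 L1-HIT; vc=[]
#2 0x48→b9/s1 MISS; vc=[29]
#3 0x4a→b9/s1 L1-HIT; vc=[29]
#4 0x4d→b9/s1 L1-HIT; vc=[29]
#5 0xec→b29/s1 VC-HIT; vc=[9]
#6 0xee→b29/s1 L1-HIT; vc=[9]
#7 0x4c→b9/s1 VC-HIT; vc=[29]
#8 0xeb→b29/s1 VC-HIT; vc=[9]
#9 0xe0→b28/s0 MISS; vc=[9]
#10 0x20→b4/s0 MISS; vc=[9,28]
#11 0x21→b4/s0 L1-HIT; vc=[9,28]
#12 0x4b→b9/s1 VC-HIT; vc=[29,28]
#13 0x4b→b9/s1 L1-HIT; vc=[29,28]
#14 0xe9→b29/s1 VC-HIT; vc=[9,28]
#15 0xeb→b29/s1 L1-HIT; vc=[9,28]

MISSES = 4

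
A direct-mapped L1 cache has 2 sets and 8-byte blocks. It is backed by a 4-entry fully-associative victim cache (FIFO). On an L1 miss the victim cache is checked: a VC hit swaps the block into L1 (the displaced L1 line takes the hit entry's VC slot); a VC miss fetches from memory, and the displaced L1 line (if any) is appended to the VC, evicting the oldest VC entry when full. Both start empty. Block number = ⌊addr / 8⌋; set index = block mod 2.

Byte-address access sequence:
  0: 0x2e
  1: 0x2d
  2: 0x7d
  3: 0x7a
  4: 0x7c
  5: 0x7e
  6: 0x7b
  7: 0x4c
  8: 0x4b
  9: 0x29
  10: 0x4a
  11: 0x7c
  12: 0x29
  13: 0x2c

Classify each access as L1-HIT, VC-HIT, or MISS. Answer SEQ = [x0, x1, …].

#0 0x2e→b5/s1 MISS; vc=[]
#1 0x2d→b5/s1 L1-HIT; vc=[]
#2 0x7d→b15/s1 MISS; vc=[5]
#3 0x7a→b15/s1 L1-HIT; vc=[5]
#4 0x7c→b15/s1 L1-HIT; vc=[5]
#5 0x7e→b15/s1 L1-HIT; vc=[5]
#6 0x7b→b15/s1 L1-HIT; vc=[5]
#7 0x4c→b9/s1 MISS; vc=[5,15]
#8 0x4b→b9/s1 L1-HIT; vc=[5,15]
#9 0x29→b5/s1 VC-HIT; vc=[9,15]
#10 0x4a→b9/s1 VC-HIT; vc=[5,15]
#11 0x7c→b15/s1 VC-HIT; vc=[5,9]
#12 0x29→b5/s1 VC-HIT; vc=[15,9]
#13 0x2c→b5/s1 L1-HIT; vc=[15,9]

SEQ = [MISS, L1-HIT, MISS, L1-HIT, L1-HIT, L1-HIT, L1-HIT, MISS, L1-HIT, VC-HIT, VC-HIT, VC-HIT, VC-HIT, L1-HIT]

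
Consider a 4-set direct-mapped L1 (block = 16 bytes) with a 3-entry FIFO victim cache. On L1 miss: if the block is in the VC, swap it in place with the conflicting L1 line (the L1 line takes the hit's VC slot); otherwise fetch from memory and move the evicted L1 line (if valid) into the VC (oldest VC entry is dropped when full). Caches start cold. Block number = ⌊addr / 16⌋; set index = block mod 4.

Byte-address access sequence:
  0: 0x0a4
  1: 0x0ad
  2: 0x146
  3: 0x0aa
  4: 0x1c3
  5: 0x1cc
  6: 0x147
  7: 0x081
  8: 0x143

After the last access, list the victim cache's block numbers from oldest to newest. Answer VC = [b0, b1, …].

VC = [28, 8]

#0 0xa4→b10/s2 MISS; vc=[]
#1 0xad→b10/s2 L1-HIT; vc=[]
#2 0x146→b20/s0 MISS; vc=[]
#3 0xaa→b10/s2 L1-HIT; vc=[]
#4 0x1c3→b28/s0 MISS; vc=[20]
#5 0x1cc→b28/s0 L1-HIT; vc=[20]
#6 0x147→b20/s0 VC-HIT; vc=[28]
#7 0x81→b8/s0 MISS; vc=[28,20]
#8 0x143→b20/s0 VC-HIT; vc=[28,8]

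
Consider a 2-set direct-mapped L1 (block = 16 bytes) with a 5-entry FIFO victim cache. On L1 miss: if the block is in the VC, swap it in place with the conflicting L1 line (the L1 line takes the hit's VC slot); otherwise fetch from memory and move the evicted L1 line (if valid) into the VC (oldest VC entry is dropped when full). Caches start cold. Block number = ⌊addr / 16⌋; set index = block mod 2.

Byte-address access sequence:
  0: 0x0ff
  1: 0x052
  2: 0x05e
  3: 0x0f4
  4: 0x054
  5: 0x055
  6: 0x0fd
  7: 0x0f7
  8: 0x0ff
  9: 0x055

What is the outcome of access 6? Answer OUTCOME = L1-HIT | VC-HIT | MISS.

OUTCOME = VC-HIT

#0 0xff→b15/s1 MISS; vc=[]
#1 0x52→b5/s1 MISS; vc=[15]
#2 0x5e→b5/s1 L1-HIT; vc=[15]
#3 0xf4→b15/s1 VC-HIT; vc=[5]
#4 0x54→b5/s1 VC-HIT; vc=[15]
#5 0x55→b5/s1 L1-HIT; vc=[15]
#6 0xfd→b15/s1 VC-HIT; vc=[5]
#7 0xf7→b15/s1 L1-HIT; vc=[5]
#8 0xff→b15/s1 L1-HIT; vc=[5]
#9 0x55→b5/s1 VC-HIT; vc=[15]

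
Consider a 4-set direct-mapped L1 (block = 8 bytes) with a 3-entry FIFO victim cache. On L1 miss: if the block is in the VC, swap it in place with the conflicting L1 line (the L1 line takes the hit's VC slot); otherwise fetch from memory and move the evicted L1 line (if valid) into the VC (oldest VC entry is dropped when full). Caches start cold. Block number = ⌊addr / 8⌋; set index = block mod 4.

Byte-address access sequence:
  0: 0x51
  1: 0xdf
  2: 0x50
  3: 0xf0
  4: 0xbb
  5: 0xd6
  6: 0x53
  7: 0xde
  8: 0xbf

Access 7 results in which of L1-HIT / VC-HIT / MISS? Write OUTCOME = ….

0: 0x51 (blk 10, set 2) → MISS  vc=[]
1: 0xdf (blk 27, set 3) → MISS  vc=[]
2: 0x50 (blk 10, set 2) → L1-HIT  vc=[]
3: 0xf0 (blk 30, set 2) → MISS  vc=[10]
4: 0xbb (blk 23, set 3) → MISS  vc=[10, 27]
5: 0xd6 (blk 26, set 2) → MISS  vc=[10, 27, 30]
6: 0x53 (blk 10, set 2) → VC-HIT  vc=[26, 27, 30]
7: 0xde (blk 27, set 3) → VC-HIT  vc=[26, 23, 30]
8: 0xbf (blk 23, set 3) → VC-HIT  vc=[26, 27, 30]

OUTCOME = VC-HIT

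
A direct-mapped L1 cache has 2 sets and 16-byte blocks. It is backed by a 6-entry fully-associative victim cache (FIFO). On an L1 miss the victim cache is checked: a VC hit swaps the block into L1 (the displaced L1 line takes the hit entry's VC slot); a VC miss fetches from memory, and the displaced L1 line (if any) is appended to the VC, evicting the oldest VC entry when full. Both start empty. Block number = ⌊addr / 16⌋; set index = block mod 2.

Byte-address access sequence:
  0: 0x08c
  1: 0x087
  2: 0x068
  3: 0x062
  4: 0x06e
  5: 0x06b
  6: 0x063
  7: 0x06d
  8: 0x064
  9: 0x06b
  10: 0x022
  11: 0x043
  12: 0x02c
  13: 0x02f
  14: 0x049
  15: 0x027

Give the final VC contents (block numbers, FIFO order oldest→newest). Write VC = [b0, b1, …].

VC = [8, 6, 4]

  [0] addr=0x8c blk=8 s=0: MISS | VC []
  [1] addr=0x87 blk=8 s=0: L1-HIT | VC []
  [2] addr=0x68 blk=6 s=0: MISS | VC [8]
  [3] addr=0x62 blk=6 s=0: L1-HIT | VC [8]
  [4] addr=0x6e blk=6 s=0: L1-HIT | VC [8]
  [5] addr=0x6b blk=6 s=0: L1-HIT | VC [8]
  [6] addr=0x63 blk=6 s=0: L1-HIT | VC [8]
  [7] addr=0x6d blk=6 s=0: L1-HIT | VC [8]
  [8] addr=0x64 blk=6 s=0: L1-HIT | VC [8]
  [9] addr=0x6b blk=6 s=0: L1-HIT | VC [8]
  [10] addr=0x22 blk=2 s=0: MISS | VC [8, 6]
  [11] addr=0x43 blk=4 s=0: MISS | VC [8, 6, 2]
  [12] addr=0x2c blk=2 s=0: VC-HIT | VC [8, 6, 4]
  [13] addr=0x2f blk=2 s=0: L1-HIT | VC [8, 6, 4]
  [14] addr=0x49 blk=4 s=0: VC-HIT | VC [8, 6, 2]
  [15] addr=0x27 blk=2 s=0: VC-HIT | VC [8, 6, 4]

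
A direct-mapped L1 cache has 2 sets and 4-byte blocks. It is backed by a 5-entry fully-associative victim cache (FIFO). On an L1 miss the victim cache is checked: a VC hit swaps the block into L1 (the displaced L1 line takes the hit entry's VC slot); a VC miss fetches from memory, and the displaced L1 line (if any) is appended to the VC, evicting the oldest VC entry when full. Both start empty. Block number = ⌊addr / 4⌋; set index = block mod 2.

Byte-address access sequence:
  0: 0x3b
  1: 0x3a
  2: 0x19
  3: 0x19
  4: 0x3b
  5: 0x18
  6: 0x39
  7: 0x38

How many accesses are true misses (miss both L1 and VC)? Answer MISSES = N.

0: 0x3b (blk 14, set 0) → MISS  vc=[]
1: 0x3a (blk 14, set 0) → L1-HIT  vc=[]
2: 0x19 (blk 6, set 0) → MISS  vc=[14]
3: 0x19 (blk 6, set 0) → L1-HIT  vc=[14]
4: 0x3b (blk 14, set 0) → VC-HIT  vc=[6]
5: 0x18 (blk 6, set 0) → VC-HIT  vc=[14]
6: 0x39 (blk 14, set 0) → VC-HIT  vc=[6]
7: 0x38 (blk 14, set 0) → L1-HIT  vc=[6]

MISSES = 2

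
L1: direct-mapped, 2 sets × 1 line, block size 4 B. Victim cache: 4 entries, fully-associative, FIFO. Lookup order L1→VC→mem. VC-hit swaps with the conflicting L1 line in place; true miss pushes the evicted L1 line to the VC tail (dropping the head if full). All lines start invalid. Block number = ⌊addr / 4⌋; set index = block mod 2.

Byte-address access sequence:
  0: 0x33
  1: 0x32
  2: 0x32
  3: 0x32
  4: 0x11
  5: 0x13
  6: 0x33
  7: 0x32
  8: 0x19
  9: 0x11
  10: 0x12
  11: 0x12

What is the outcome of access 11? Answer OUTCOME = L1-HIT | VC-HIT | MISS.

  [0] addr=0x33 blk=12 s=0: MISS | VC []
  [1] addr=0x32 blk=12 s=0: L1-HIT | VC []
  [2] addr=0x32 blk=12 s=0: L1-HIT | VC []
  [3] addr=0x32 blk=12 s=0: L1-HIT | VC []
  [4] addr=0x11 blk=4 s=0: MISS | VC [12]
  [5] addr=0x13 blk=4 s=0: L1-HIT | VC [12]
  [6] addr=0x33 blk=12 s=0: VC-HIT | VC [4]
  [7] addr=0x32 blk=12 s=0: L1-HIT | VC [4]
  [8] addr=0x19 blk=6 s=0: MISS | VC [4, 12]
  [9] addr=0x11 blk=4 s=0: VC-HIT | VC [6, 12]
  [10] addr=0x12 blk=4 s=0: L1-HIT | VC [6, 12]
  [11] addr=0x12 blk=4 s=0: L1-HIT | VC [6, 12]

OUTCOME = L1-HIT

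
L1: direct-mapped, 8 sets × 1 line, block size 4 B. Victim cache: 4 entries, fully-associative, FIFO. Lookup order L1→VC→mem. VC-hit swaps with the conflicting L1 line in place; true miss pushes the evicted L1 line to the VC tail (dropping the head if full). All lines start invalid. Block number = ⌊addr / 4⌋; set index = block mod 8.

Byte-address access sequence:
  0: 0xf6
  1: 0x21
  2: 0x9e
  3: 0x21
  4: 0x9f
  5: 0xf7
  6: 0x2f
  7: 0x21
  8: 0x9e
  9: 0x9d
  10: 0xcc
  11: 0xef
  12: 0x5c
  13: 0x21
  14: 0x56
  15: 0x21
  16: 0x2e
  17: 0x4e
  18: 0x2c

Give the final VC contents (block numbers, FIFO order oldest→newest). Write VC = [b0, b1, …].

VC = [51, 39, 61, 19]

  [0] addr=0xf6 blk=61 s=5: MISS | VC []
  [1] addr=0x21 blk=8 s=0: MISS | VC []
  [2] addr=0x9e blk=39 s=7: MISS | VC []
  [3] addr=0x21 blk=8 s=0: L1-HIT | VC []
  [4] addr=0x9f blk=39 s=7: L1-HIT | VC []
  [5] addr=0xf7 blk=61 s=5: L1-HIT | VC []
  [6] addr=0x2f blk=11 s=3: MISS | VC []
  [7] addr=0x21 blk=8 s=0: L1-HIT | VC []
  [8] addr=0x9e blk=39 s=7: L1-HIT | VC []
  [9] addr=0x9d blk=39 s=7: L1-HIT | VC []
  [10] addr=0xcc blk=51 s=3: MISS | VC [11]
  [11] addr=0xef blk=59 s=3: MISS | VC [11, 51]
  [12] addr=0x5c blk=23 s=7: MISS | VC [11, 51, 39]
  [13] addr=0x21 blk=8 s=0: L1-HIT | VC [11, 51, 39]
  [14] addr=0x56 blk=21 s=5: MISS | VC [11, 51, 39, 61]
  [15] addr=0x21 blk=8 s=0: L1-HIT | VC [11, 51, 39, 61]
  [16] addr=0x2e blk=11 s=3: VC-HIT | VC [59, 51, 39, 61]
  [17] addr=0x4e blk=19 s=3: MISS | VC [51, 39, 61, 11]
  [18] addr=0x2c blk=11 s=3: VC-HIT | VC [51, 39, 61, 19]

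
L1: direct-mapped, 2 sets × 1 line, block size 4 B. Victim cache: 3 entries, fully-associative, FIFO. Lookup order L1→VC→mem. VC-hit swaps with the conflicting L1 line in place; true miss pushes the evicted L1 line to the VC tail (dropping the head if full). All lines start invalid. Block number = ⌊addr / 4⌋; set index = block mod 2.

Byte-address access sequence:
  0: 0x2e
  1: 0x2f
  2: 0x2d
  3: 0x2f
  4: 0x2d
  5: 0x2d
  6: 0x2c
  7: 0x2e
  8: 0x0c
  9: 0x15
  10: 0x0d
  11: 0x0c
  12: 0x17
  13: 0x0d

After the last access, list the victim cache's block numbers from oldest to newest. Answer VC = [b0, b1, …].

VC = [11, 5]

  [0] addr=0x2e blk=11 s=1: MISS | VC []
  [1] addr=0x2f blk=11 s=1: L1-HIT | VC []
  [2] addr=0x2d blk=11 s=1: L1-HIT | VC []
  [3] addr=0x2f blk=11 s=1: L1-HIT | VC []
  [4] addr=0x2d blk=11 s=1: L1-HIT | VC []
  [5] addr=0x2d blk=11 s=1: L1-HIT | VC []
  [6] addr=0x2c blk=11 s=1: L1-HIT | VC []
  [7] addr=0x2e blk=11 s=1: L1-HIT | VC []
  [8] addr=0xc blk=3 s=1: MISS | VC [11]
  [9] addr=0x15 blk=5 s=1: MISS | VC [11, 3]
  [10] addr=0xd blk=3 s=1: VC-HIT | VC [11, 5]
  [11] addr=0xc blk=3 s=1: L1-HIT | VC [11, 5]
  [12] addr=0x17 blk=5 s=1: VC-HIT | VC [11, 3]
  [13] addr=0xd blk=3 s=1: VC-HIT | VC [11, 5]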